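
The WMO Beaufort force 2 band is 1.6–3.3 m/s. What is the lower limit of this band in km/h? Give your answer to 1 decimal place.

5.8 km/h

1.6–3.3 m/s × 3.6 = 5.8–11.9 km/h.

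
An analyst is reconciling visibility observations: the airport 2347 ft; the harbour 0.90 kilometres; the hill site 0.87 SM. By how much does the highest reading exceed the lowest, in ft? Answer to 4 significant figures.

2247 ft

the harbour: 0.90 km = 2952.76 ft.
the hill site: 0.87 SM = 4593.60 ft.
Spread: 4593.60 − 2347.00 = 2247 ft.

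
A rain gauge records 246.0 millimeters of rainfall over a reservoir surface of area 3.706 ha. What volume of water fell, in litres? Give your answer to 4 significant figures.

9117000 litres

Area: 3.706 ha = 37060 m².
1 mm over 1 m² is 1 L, so volume = 246 × 37060 = 9116760 L ≈ 9117000 L.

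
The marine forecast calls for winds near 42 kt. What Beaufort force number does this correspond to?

Beaufort force 9

42 kt lies in the Beaufort 9 band (strong gale, 41–47 kt).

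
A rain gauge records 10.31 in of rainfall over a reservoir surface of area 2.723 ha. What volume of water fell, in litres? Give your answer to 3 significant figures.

Depth: 10.31 in × 25.4 = 261.874 mm.
Area: 2.723 ha = 27230 m².
1 mm over 1 m² is 1 L, so volume = 261.874 × 27230 = 7130829 L ≈ 7130000 L.

7130000 litres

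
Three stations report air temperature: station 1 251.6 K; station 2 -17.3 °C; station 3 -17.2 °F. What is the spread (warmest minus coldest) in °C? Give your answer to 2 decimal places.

10.03 °C

station 1: 251.6 K = -21.550 °C.
station 3: -17.2 °F = -27.333 °C.
Spread: (-17.300) − (-27.333) = 10.033 °C.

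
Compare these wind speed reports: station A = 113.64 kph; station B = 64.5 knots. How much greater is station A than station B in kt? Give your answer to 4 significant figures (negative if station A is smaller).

station A: 113.64 km/h = 61.36069 kt.
Difference: 61.36069 − 64.50000 = -3.139 kt.

-3.139 kt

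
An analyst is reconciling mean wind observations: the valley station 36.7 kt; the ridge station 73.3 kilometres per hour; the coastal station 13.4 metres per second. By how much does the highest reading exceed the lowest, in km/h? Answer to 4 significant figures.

the valley station: 36.7 kt = 67.9684 km/h.
the coastal station: 13.4 m/s = 48.2400 km/h.
Spread: 73.3000 − 48.2400 = 25.06 km/h.

25.06 km/h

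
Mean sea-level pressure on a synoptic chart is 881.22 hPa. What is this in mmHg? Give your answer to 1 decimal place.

1 hPa = 0.750062 mmHg, so 881.22 × 0.750062 = 661.0 mmHg.

661.0 mmHg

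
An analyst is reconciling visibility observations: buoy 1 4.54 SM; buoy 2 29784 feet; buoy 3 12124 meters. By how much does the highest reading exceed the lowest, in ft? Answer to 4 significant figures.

15810 ft

buoy 1: 4.54 SM = 23971.20 ft.
buoy 3: 12124 m = 39776.90 ft.
Spread: 39776.90 − 23971.20 = 15810 ft.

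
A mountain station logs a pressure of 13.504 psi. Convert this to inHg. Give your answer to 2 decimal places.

27.49 inHg

1 psi = 2.03602 inHg, so 13.504 × 2.03602 = 27.49 inHg.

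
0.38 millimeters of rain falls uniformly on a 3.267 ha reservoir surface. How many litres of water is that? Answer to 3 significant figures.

Area: 3.267 ha = 32670 m².
1 mm over 1 m² is 1 L, so volume = 0.38 × 32670 = 12414.6 L ≈ 12400 L.

12400 litres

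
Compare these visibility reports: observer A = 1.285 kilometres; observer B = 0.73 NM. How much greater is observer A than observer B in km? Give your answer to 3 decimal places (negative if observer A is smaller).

observer B: 0.73 nmi = 1.35196 km.
Difference: 1.28500 − 1.35196 = -0.067 km.

-0.067 km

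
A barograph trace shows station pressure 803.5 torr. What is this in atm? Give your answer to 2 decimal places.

1 mmHg = 0.00131579 atm, so 803.5 × 0.00131579 = 1.06 atm.

1.06 atm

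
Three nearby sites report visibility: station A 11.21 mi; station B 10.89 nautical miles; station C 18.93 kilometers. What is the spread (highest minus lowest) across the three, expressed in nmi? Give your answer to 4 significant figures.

station A: 11.21 SM = 9.74122 nmi.
station C: 18.93 km = 10.22138 nmi.
Spread: 10.89000 − 9.74122 = 1.149 nmi.

1.149 nmi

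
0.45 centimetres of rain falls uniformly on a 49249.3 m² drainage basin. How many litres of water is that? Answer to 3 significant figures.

Depth: 0.45 cm × 10 = 4.5 mm.
1 mm over 1 m² is 1 L, so volume = 4.5 × 49249.3 = 221621.85 L ≈ 222000 L.

222000 litres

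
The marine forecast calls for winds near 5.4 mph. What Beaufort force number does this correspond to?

5.4 mph = 2.4 m/s, which is Beaufort 2 (light breeze, 1.6–3.3 m/s).

Beaufort force 2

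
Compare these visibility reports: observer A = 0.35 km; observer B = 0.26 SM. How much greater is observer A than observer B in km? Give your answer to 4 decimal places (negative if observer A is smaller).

-0.0684 km

observer B: 0.26 SM = 0.418429 km.
Difference: 0.350000 − 0.418429 = -0.0684 km.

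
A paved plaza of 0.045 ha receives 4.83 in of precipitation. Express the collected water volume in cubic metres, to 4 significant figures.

55.21 cubic metres

Depth: 4.83 in × 25.4 = 122.682 mm.
Area: 0.045 ha = 450 m².
1 mm over 1 m² is 1 L, so volume = 122.682 × 450 = 55206.9 L = 55.21 m³.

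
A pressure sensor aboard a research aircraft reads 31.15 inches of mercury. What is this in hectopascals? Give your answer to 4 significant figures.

1 inHg = 33.8639 hPa, so 31.15 × 33.8639 = 1055 hPa.

1055 hPa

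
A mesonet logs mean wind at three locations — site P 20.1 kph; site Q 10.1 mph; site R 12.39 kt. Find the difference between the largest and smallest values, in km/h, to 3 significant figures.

6.69 km/h

site Q: 10.1 mph = 16.2544 km/h.
site R: 12.39 kt = 22.9463 km/h.
Spread: 22.9463 − 16.2544 = 6.69 km/h.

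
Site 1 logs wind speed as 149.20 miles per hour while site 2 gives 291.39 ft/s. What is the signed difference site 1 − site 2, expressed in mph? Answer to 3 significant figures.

site 2: 291.39 ft/s = 198.675 mph.
Difference: 149.200 − 198.675 = -49.5 mph.

-49.5 mph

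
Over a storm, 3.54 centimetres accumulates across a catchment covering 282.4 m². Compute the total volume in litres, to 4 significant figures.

9997 litres

Depth: 3.54 cm × 10 = 35.4 mm.
1 mm over 1 m² is 1 L, so volume = 35.4 × 282.4 = 9996.96 L ≈ 9997 L.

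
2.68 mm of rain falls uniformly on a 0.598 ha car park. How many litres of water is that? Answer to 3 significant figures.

Area: 0.598 ha = 5980 m².
1 mm over 1 m² is 1 L, so volume = 2.68 × 5980 = 16026.4 L ≈ 16000 L.

16000 litres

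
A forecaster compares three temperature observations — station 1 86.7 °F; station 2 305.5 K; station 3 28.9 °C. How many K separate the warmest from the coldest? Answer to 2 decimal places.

3.45 K

station 1: 86.7 °F = 30.389 °C.
station 2: 305.5 K = 32.350 °C.
Spread: 32.350 − 28.900 = 3.450 °C.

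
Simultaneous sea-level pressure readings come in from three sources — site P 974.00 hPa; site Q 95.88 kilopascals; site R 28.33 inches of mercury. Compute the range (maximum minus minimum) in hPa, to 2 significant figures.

site Q: 95.88 kPa = 958.80 hPa.
site R: 28.33 inHg = 959.36 hPa.
Spread: 974.00 − 958.80 = 15 hPa.

15 hPa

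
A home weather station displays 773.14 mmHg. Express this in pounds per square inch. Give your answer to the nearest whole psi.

1 mmHg = 0.0193368 psi, so 773.14 × 0.0193368 = 15 psi.

15 psi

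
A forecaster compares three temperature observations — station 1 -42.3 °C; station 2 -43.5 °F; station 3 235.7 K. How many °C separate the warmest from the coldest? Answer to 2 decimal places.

station 2: -43.5 °F = -41.944 °C.
station 3: 235.7 K = -37.450 °C.
Spread: (-37.450) − (-42.300) = 4.850 °C.

4.85 °C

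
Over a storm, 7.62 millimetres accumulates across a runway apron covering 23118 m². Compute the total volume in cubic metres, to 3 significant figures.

176 cubic metres

1 mm over 1 m² is 1 L, so volume = 7.62 × 23118 = 176159.16 L = 176 m³.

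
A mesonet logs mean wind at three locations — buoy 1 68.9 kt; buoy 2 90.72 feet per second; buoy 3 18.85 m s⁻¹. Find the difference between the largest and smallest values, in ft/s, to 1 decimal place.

54.4 ft/s

buoy 1: 68.9 kt = 116.290 ft/s.
buoy 3: 18.85 m/s = 61.844 ft/s.
Spread: 116.290 − 61.844 = 54.4 ft/s.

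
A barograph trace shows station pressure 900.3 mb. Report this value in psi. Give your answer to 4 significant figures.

13.06 psi

1 mb = 0.0145038 psi, so 900.3 × 0.0145038 = 13.06 psi.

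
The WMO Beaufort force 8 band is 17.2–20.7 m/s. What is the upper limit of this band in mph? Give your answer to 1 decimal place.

17.2–20.7 m/s × 2.237 = 38.5–46.3 mph.

46.3 mph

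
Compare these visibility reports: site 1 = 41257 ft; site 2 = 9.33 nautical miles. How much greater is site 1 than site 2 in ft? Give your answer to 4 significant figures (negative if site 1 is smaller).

-15430 ft

site 2: 9.33 nmi = 56690.16 ft.
Difference: 41257.00 − 56690.16 = -15430 ft.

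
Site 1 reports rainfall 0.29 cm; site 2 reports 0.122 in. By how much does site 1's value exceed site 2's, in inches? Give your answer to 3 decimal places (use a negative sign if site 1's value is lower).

site 1: 0.29 cm = 0.11417 in.
Difference: 0.11417 − 0.12200 = -0.008 in.

-0.008 in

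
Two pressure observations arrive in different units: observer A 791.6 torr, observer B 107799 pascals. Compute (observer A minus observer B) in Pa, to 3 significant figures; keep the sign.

observer A: 791.6 mmHg = 105538.00 Pa.
Difference: 105538.00 − 107799.00 = -2260 Pa.

-2260 Pa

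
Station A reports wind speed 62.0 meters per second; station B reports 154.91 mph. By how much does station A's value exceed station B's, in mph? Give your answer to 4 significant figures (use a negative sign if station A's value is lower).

-16.22 mph

station A: 62.0 m/s = 138.6901 mph.
Difference: 138.6901 − 154.9100 = -16.22 mph.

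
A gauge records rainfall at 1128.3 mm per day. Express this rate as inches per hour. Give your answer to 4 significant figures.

1128.3 mm/day × 0.0393701 in/mm × 0.0416667 day/hour = 1.851 in/hour.

1.851 in/hour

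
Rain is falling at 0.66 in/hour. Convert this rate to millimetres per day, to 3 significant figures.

402 mm/day

0.66 in/hour × 25.4 mm/in × 24 hour/day = 402 mm/day.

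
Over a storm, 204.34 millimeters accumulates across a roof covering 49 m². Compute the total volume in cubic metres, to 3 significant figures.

1 mm over 1 m² is 1 L, so volume = 204.34 × 49 = 10012.66 L = 10.0 m³.

10.0 cubic metres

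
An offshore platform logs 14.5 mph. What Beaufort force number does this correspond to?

Beaufort force 4

14.5 mph = 6.5 m/s, which is Beaufort 4 (moderate breeze, 5.5–7.9 m/s).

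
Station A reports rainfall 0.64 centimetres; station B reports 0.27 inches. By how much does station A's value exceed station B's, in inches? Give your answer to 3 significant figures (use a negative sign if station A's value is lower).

-0.0180 in

station A: 0.64 cm = 0.251969 in.
Difference: 0.251969 − 0.270000 = -0.0180 in.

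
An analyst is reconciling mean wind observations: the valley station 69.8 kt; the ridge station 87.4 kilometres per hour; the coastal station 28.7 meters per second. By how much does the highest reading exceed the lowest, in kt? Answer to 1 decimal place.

the ridge station: 87.4 km/h = 47.192 kt.
the coastal station: 28.7 m/s = 55.788 kt.
Spread: 69.800 − 47.192 = 22.6 kt.

22.6 kt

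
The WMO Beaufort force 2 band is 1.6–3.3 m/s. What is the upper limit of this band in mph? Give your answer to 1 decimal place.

1.6–3.3 m/s × 2.237 = 3.6–7.4 mph.

7.4 mph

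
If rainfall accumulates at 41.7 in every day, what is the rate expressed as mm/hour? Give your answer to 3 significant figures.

41.7 in/day × 25.4 mm/in × 0.0416667 day/hour = 44.1 mm/hour.

44.1 mm/hour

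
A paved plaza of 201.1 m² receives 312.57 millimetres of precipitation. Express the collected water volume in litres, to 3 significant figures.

62900 litres

1 mm over 1 m² is 1 L, so volume = 312.57 × 201.1 = 62857.827 L ≈ 62900 L.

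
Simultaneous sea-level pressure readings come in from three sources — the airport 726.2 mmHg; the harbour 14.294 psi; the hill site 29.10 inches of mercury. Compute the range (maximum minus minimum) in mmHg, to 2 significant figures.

13 mmHg

the harbour: 14.294 psi = 739.21 mmHg.
the hill site: 29.10 inHg = 739.14 mmHg.
Spread: 739.21 − 726.20 = 13 mmHg.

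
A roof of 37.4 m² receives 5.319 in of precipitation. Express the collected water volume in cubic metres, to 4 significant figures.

5.053 cubic metres

Depth: 5.319 in × 25.4 = 135.1026 mm.
1 mm over 1 m² is 1 L, so volume = 135.1026 × 37.4 = 5052.8372 L = 5.053 m³.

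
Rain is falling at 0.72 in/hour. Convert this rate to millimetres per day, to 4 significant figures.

0.72 in/hour × 25.4 mm/in × 24 hour/day = 438.9 mm/day.

438.9 mm/day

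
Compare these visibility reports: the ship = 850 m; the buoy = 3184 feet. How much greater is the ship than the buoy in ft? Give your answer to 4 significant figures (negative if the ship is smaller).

the ship: 850 m = 2788.714 ft.
Difference: 2788.714 − 3184.000 = -395.3 ft.

-395.3 ft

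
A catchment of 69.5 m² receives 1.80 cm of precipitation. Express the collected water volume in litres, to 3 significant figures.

1250 litres

Depth: 1.80 cm × 10 = 18 mm.
1 mm over 1 m² is 1 L, so volume = 18 × 69.5 = 1251 L ≈ 1250 L.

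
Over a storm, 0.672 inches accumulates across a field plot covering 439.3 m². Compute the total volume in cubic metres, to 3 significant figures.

7.50 cubic metres

Depth: 0.672 in × 25.4 = 17.0688 mm.
1 mm over 1 m² is 1 L, so volume = 17.0688 × 439.3 = 7498.3238 L = 7.50 m³.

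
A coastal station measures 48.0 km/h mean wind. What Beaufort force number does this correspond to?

48.0 km/h = 13.3 m/s, which is Beaufort 6 (strong breeze, 10.8–13.8 m/s).

Beaufort force 6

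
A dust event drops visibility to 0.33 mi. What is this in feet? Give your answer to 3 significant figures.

1 SM = 5280 ft, so 0.33 × 5280 = 1740 ft.

1740 ft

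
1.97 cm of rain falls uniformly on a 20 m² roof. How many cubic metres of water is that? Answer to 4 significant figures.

0.3940 cubic metres

Depth: 1.97 cm × 10 = 19.7 mm.
1 mm over 1 m² is 1 L, so volume = 19.7 × 20 = 394 L = 0.3940 m³.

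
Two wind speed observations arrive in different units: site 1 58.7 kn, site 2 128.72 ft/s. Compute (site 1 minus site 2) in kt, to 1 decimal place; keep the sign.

-17.6 kt

site 2: 128.72 ft/s = 76.265 kt.
Difference: 58.700 − 76.265 = -17.6 kt.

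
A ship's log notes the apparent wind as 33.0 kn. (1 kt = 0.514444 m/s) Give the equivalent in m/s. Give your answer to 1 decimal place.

17.0 m/s

1 kt = 0.514444 m/s, so 33.0 × 0.514444 = 17.0 m/s.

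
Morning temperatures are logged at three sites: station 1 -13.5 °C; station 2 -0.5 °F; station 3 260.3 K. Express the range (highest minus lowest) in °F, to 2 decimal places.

station 2: -0.5 °F = -18.056 °C.
station 3: 260.3 K = -12.850 °C.
Spread: (-12.850) − (-18.056) = 5.206 °C = 9.37 °F.

9.37 °F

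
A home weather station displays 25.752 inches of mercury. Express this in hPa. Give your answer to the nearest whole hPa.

872 hPa

1 inHg = 33.8639 hPa, so 25.752 × 33.8639 = 872 hPa.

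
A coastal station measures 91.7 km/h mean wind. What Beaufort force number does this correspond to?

91.7 km/h = 25.5 m/s, which is Beaufort 10 (storm, 24.5–28.4 m/s).

Beaufort force 10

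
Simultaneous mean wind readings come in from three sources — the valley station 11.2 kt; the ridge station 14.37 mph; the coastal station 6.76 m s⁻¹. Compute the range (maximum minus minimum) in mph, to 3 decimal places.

the valley station: 11.2 kt = 12.88873 mph.
the coastal station: 6.76 m/s = 15.12169 mph.
Spread: 15.12169 − 12.88873 = 2.233 mph.

2.233 mph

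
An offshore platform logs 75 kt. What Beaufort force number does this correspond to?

Beaufort force 12

75 kt lies in the Beaufort 12 band (hurricane force, ≥64 kt).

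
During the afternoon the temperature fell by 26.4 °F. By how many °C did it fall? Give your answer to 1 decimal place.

14.7 °C

For a temperature change the 32° offset cancels: Δ°C = 26.4 × 0.5556 = 14.7 °C.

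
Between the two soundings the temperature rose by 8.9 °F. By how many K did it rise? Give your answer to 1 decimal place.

A change of 1 °C equals a change of 1.8 °F: ΔK = 8.9 × 0.5556 = 4.9 K.

4.9 K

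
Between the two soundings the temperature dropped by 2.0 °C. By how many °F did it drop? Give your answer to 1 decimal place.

A change of 1 °C equals a change of 1.8 °F: Δ°F = 2.0 × 1.8 = 3.6 °F.

3.6 °F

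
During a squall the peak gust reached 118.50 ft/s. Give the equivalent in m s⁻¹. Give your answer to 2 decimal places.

1 ft/s = 0.3048 m/s, so 118.50 × 0.3048 = 36.12 m/s.

36.12 m/s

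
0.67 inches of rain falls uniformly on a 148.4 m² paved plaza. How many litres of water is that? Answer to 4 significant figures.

Depth: 0.67 in × 25.4 = 17.018 mm.
1 mm over 1 m² is 1 L, so volume = 17.018 × 148.4 = 2525.4712 L ≈ 2525 L.

2525 litres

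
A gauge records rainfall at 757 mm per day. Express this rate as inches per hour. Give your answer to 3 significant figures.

1.24 in/hour

757 mm/day × 0.0393701 in/mm × 0.0416667 day/hour = 1.24 in/hour.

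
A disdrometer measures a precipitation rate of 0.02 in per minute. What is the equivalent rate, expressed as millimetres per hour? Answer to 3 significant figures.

30.5 mm/hour

0.02 in/minute × 25.4 mm/in × 60 minute/hour = 30.5 mm/hour.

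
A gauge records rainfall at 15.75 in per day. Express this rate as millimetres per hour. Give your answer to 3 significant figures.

16.7 mm/hour

15.75 in/day × 25.4 mm/in × 0.0416667 day/hour = 16.7 mm/hour.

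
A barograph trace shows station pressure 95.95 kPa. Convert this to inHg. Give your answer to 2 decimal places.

28.33 inHg

1 kPa = 0.2953 inHg, so 95.95 × 0.2953 = 28.33 inHg.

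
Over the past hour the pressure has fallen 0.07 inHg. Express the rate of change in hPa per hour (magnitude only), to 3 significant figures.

0.07 inHg / 1 h × 33.8639 hPa/inHg = 2.37 hPa/h.

2.37 hPa per hour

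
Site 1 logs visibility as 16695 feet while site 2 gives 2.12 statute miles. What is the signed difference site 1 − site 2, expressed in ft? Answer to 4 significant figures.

site 2: 2.12 SM = 11193.60 ft.
Difference: 16695.00 − 11193.60 = 5501 ft.

5501 ft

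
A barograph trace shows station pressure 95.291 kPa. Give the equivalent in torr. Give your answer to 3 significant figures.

1 kPa = 7.50062 mmHg, so 95.291 × 7.50062 = 715 mmHg.

715 mmHg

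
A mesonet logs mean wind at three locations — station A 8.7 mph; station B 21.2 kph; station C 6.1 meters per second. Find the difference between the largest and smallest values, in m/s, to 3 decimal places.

2.211 m/s

station A: 8.7 mph = 3.88925 m/s.
station B: 21.2 km/h = 5.88889 m/s.
Spread: 6.10000 − 3.88925 = 2.211 m/s.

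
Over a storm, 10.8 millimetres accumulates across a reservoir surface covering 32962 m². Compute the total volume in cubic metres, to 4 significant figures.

1 mm over 1 m² is 1 L, so volume = 10.8 × 32962 = 355989.6 L = 356.0 m³.

356.0 cubic metres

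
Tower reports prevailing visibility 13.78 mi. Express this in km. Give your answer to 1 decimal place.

22.2 km

1 SM = 1.60934 km, so 13.78 × 1.60934 = 22.2 km.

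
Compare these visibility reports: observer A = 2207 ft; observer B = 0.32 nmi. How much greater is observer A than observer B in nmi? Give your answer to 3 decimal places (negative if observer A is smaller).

0.043 nmi

observer A: 2207 ft = 0.36323 nmi.
Difference: 0.36323 − 0.32000 = 0.043 nmi.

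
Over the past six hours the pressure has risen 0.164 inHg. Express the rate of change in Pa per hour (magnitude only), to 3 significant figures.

92.6 Pa per hour

0.164 inHg / 6 h × 3386.39 Pa/inHg = 92.6 Pa/h.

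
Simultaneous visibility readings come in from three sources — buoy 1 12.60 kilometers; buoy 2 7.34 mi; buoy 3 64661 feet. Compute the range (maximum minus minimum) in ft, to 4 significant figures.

25910 ft

buoy 1: 12.60 km = 41338.58 ft.
buoy 2: 7.34 SM = 38755.20 ft.
Spread: 64661.00 − 38755.20 = 25910 ft.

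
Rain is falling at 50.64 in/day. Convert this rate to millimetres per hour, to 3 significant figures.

53.6 mm/hour

50.64 in/day × 25.4 mm/in × 0.0416667 day/hour = 53.6 mm/hour.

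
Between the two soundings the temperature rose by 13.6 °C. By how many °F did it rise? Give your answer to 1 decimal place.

For a temperature change the 32° offset cancels: Δ°F = 13.6 × 1.8 = 24.5 °F.

24.5 °F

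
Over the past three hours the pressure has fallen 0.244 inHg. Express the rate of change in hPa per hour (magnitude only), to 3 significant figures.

2.75 hPa per hour

0.244 inHg / 3 h × 33.8639 hPa/inHg = 2.75 hPa/h.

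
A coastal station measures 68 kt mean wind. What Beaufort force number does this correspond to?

68 kt lies in the Beaufort 12 band (hurricane force, ≥64 kt).

Beaufort force 12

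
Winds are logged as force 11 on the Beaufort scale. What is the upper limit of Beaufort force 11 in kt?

63 kt

Beaufort 11 (violent storm) spans 56–63 knots.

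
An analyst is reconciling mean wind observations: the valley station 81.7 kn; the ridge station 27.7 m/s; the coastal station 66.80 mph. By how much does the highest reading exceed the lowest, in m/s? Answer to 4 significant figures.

the valley station: 81.7 kt = 42.0301 m/s.
the coastal station: 66.80 mph = 29.8623 m/s.
Spread: 42.0301 − 27.7000 = 14.33 m/s.

14.33 m/s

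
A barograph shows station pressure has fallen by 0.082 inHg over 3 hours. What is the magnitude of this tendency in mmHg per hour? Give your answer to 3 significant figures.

0.694 mmHg per hour

0.082 inHg / 3 h × 25.4 mmHg/inHg = 0.694 mmHg/h.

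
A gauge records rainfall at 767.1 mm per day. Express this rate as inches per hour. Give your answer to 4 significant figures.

1.258 in/hour

767.1 mm/day × 0.0393701 in/mm × 0.0416667 day/hour = 1.258 in/hour.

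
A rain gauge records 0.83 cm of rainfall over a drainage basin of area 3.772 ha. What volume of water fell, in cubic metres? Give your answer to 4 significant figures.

313.1 cubic metres

Depth: 0.83 cm × 10 = 8.3 mm.
Area: 3.772 ha = 37720 m².
1 mm over 1 m² is 1 L, so volume = 8.3 × 37720 = 313076 L = 313.1 m³.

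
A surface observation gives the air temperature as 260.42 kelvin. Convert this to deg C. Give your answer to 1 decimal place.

°C = 260.42 − 273.15 = -12.7 °C.

-12.7 °C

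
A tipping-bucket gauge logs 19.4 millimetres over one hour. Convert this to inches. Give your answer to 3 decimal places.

0.764 in

1 mm = 0.0393701 in, so 19.4 × 0.0393701 = 0.764 in.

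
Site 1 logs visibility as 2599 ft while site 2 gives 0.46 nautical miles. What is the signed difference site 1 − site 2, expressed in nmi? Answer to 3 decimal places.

site 1: 2599 ft = 0.42774 nmi.
Difference: 0.42774 − 0.46000 = -0.032 nmi.

-0.032 nmi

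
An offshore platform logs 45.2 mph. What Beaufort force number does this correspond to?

45.2 mph = 20.2 m/s, which is Beaufort 8 (gale, 17.2–20.7 m/s).

Beaufort force 8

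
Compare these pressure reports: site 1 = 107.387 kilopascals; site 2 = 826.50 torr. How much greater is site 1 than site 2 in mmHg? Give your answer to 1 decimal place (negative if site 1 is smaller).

-21.0 mmHg

site 1: 107.387 kPa = 805.469 mmHg.
Difference: 805.469 − 826.500 = -21.0 mmHg.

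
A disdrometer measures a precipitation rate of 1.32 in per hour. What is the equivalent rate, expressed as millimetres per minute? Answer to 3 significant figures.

1.32 in/hour × 25.4 mm/in × 0.0166667 hour/minute = 0.559 mm/minute.

0.559 mm/minute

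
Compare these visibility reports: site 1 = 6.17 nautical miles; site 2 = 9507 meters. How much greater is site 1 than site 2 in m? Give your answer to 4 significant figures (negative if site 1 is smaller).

1920 m

site 1: 6.17 nmi = 11426.84 m.
Difference: 11426.84 − 9507.00 = 1920 m.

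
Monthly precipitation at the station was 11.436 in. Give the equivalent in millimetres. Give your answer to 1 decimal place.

290.5 mm

1 in = 25.4 mm, so 11.436 × 25.4 = 290.5 mm.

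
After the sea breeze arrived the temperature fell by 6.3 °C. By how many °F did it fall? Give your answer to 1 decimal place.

For a temperature change the 32° offset cancels: Δ°F = 6.3 × 1.8 = 11.3 °F.

11.3 °F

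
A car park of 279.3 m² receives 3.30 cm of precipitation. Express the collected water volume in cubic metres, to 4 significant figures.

Depth: 3.30 cm × 10 = 33 mm.
1 mm over 1 m² is 1 L, so volume = 33 × 279.3 = 9216.9 L = 9.217 m³.

9.217 cubic metres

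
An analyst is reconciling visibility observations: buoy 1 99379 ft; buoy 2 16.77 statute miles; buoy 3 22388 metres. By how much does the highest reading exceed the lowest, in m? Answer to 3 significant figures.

buoy 1: 99379 ft = 30290.72 m.
buoy 2: 16.77 SM = 26988.70 m.
Spread: 30290.72 − 22388.00 = 7900 m.

7900 m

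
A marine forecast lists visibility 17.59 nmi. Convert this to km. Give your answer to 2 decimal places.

32.58 km

1 nmi = 1.852 km, so 17.59 × 1.852 = 32.58 km.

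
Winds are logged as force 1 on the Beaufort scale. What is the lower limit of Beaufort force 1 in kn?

1 kt

Beaufort 1 (light air) spans 1–3 knots.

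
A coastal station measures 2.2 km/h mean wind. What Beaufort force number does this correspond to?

2.2 km/h = 0.6 m/s, which is Beaufort 1 (light air, 0.3–1.5 m/s).

Beaufort force 1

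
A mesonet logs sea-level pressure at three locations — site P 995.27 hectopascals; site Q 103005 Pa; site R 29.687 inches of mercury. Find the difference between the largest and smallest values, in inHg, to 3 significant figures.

site P: 995.27 hPa = 29.3903 inHg.
site Q: 103005 Pa = 30.4174 inHg.
Spread: 30.4174 − 29.3903 = 1.03 inHg.

1.03 inHg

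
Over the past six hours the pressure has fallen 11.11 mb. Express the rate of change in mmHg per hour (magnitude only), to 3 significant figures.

1.39 mmHg per hour

11.11 mb / 6 h × 0.750062 mmHg/mb = 1.39 mmHg/h.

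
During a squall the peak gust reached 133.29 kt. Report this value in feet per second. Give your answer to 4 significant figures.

225.0 ft/s

1 kt = 1.68781 ft/s, so 133.29 × 1.68781 = 225.0 ft/s.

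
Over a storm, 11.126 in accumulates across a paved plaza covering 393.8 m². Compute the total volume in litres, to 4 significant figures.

Depth: 11.126 in × 25.4 = 282.6004 mm.
1 mm over 1 m² is 1 L, so volume = 282.6004 × 393.8 = 111288.04 L ≈ 111300 L.

111300 litres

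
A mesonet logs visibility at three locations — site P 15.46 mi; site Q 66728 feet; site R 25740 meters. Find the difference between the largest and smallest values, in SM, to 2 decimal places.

3.36 SM

site Q: 66728 ft = 12.6379 SM.
site R: 25740 m = 15.9941 SM.
Spread: 15.9941 − 12.6379 = 3.36 SM.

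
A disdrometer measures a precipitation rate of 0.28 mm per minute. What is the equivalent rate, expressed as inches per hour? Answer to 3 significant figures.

0.28 mm/minute × 0.0393701 in/mm × 60 minute/hour = 0.661 in/hour.

0.661 in/hour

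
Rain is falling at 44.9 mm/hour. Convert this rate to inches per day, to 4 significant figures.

44.9 mm/hour × 0.0393701 in/mm × 24 hour/day = 42.43 in/day.

42.43 in/day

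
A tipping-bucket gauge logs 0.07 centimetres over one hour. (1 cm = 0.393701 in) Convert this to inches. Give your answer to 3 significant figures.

0.0276 in

1 cm = 0.393701 in, so 0.07 × 0.393701 = 0.0276 in.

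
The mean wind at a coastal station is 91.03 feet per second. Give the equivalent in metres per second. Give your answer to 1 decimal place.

1 ft/s = 0.3048 m/s, so 91.03 × 0.3048 = 27.7 m/s.

27.7 m/s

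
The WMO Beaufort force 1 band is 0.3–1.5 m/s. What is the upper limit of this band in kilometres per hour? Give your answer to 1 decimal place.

0.3–1.5 m/s × 3.6 = 1.1–5.4 km/h.

5.4 km/h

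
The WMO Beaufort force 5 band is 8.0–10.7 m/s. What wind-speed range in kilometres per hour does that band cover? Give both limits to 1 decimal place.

8.0–10.7 m/s × 3.6 = 28.8–38.5 km/h.

28.8 to 38.5 km/h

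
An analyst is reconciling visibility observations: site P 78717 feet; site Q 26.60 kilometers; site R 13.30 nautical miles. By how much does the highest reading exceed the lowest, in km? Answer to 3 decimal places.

2.607 km

site P: 78717 ft = 23.99294 km.
site R: 13.30 nmi = 24.63160 km.
Spread: 26.60000 − 23.99294 = 2.607 km.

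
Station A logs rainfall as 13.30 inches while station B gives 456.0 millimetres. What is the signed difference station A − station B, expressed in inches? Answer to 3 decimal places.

station B: 456.0 mm = 17.95276 in.
Difference: 13.30000 − 17.95276 = -4.653 in.

-4.653 in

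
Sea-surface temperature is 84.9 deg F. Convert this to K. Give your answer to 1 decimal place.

302.5 K

First to °C: 29.39 °C.
Then to K: 302.5 K.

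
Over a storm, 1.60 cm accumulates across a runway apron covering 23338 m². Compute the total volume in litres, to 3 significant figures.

373000 litres

Depth: 1.60 cm × 10 = 16 mm.
1 mm over 1 m² is 1 L, so volume = 16 × 23338 = 373408 L ≈ 373000 L.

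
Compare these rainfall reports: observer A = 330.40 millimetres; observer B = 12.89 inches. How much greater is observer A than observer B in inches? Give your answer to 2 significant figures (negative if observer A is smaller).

observer A: 330.40 mm = 13.0079 in.
Difference: 13.0079 − 12.8900 = 0.12 in.

0.12 in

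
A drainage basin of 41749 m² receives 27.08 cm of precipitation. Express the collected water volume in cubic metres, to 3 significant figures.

11300 cubic metres

Depth: 27.08 cm × 10 = 270.8 mm.
1 mm over 1 m² is 1 L, so volume = 270.8 × 41749 = 11305629 L = 11300 m³.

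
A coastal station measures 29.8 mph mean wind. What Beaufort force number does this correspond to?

Beaufort force 6

29.8 mph = 13.3 m/s, which is Beaufort 6 (strong breeze, 10.8–13.8 m/s).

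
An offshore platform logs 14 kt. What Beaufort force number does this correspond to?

14 kt lies in the Beaufort 4 band (moderate breeze, 11–16 kt).

Beaufort force 4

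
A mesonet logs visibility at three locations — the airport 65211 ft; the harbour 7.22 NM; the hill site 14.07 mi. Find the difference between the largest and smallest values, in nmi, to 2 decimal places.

5.01 nmi

the airport: 65211 ft = 10.7324 nmi.
the hill site: 14.07 SM = 12.2265 nmi.
Spread: 12.2265 − 7.2200 = 5.01 nmi.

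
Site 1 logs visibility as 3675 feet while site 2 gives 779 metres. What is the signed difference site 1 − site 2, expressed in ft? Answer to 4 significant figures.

site 2: 779 m = 2555.77 ft.
Difference: 3675.00 − 2555.77 = 1119 ft.

1119 ft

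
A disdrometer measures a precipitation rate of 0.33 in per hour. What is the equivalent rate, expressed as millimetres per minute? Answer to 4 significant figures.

0.1397 mm/minute

0.33 in/hour × 25.4 mm/in × 0.0166667 hour/minute = 0.1397 mm/minute.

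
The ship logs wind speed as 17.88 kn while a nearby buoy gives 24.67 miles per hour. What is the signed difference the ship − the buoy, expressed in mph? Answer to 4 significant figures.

the ship: 17.88 kt = 20.57594 mph.
Difference: 20.57594 − 24.67000 = -4.094 mph.

-4.094 mph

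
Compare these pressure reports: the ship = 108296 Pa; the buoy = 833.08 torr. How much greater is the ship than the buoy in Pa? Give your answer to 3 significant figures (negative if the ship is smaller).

-2770 Pa

the buoy: 833.08 mmHg = 111068.21 Pa.
Difference: 108296.00 − 111068.21 = -2770 Pa.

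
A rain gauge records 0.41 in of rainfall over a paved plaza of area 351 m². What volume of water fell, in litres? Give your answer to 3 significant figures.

Depth: 0.41 in × 25.4 = 10.414 mm.
1 mm over 1 m² is 1 L, so volume = 10.414 × 351 = 3655.314 L ≈ 3660 L.

3660 litres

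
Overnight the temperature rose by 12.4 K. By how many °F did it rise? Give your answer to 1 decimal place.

22.3 °F

A change of 1 °C equals a change of 1.8 °F: Δ°F = 12.4 × 1.8 = 22.3 °F.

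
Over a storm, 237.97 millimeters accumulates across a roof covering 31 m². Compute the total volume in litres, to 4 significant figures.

1 mm over 1 m² is 1 L, so volume = 237.97 × 31 = 7377.07 L ≈ 7377 L.

7377 litres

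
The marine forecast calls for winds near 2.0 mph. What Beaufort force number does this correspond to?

Beaufort force 1

2.0 mph = 0.9 m/s, which is Beaufort 1 (light air, 0.3–1.5 m/s).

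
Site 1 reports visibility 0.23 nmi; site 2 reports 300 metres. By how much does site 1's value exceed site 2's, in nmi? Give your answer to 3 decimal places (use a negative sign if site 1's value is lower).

0.068 nmi

site 2: 300 m = 0.16199 nmi.
Difference: 0.23000 − 0.16199 = 0.068 nmi.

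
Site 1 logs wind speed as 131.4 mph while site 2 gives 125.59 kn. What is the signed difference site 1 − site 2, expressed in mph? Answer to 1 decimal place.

site 2: 125.59 kt = 144.526 mph.
Difference: 131.400 − 144.526 = -13.1 mph.

-13.1 mph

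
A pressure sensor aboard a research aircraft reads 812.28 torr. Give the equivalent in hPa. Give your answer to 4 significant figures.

1 mmHg = 1.33322 hPa, so 812.28 × 1.33322 = 1083 hPa.

1083 hPa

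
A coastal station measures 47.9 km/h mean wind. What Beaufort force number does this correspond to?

Beaufort force 6

47.9 km/h = 13.3 m/s, which is Beaufort 6 (strong breeze, 10.8–13.8 m/s).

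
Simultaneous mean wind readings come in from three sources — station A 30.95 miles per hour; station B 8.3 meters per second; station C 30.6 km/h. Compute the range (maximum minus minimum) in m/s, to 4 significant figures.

5.536 m/s

station A: 30.95 mph = 13.83589 m/s.
station C: 30.6 km/h = 8.50000 m/s.
Spread: 13.83589 − 8.30000 = 5.536 m/s.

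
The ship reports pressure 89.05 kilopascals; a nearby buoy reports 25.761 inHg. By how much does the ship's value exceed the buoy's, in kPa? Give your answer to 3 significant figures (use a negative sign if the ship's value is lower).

1.81 kPa

the buoy: 25.761 inHg = 87.2368 kPa.
Difference: 89.0500 − 87.2368 = 1.81 kPa.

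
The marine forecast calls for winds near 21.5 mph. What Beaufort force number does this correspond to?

21.5 mph = 9.6 m/s, which is Beaufort 5 (fresh breeze, 8.0–10.7 m/s).

Beaufort force 5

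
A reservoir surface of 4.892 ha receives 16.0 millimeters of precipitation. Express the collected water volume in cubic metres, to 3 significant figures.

Area: 4.892 ha = 48920 m².
1 mm over 1 m² is 1 L, so volume = 16 × 48920 = 782720 L = 783 m³.

783 cubic metres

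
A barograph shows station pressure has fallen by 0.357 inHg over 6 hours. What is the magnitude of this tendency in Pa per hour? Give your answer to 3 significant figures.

0.357 inHg / 6 h × 3386.39 Pa/inHg = 201 Pa/h.

201 Pa per hour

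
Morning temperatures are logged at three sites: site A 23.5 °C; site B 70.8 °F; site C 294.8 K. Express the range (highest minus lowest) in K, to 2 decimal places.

site B: 70.8 °F = 21.556 °C.
site C: 294.8 K = 21.650 °C.
Spread: 23.500 − 21.556 = 1.944 °C.

1.94 K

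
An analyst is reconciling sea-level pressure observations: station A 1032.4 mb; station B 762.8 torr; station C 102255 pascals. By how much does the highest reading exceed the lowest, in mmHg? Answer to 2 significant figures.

12 mmHg

station A: 1032.4 mb = 774.36 mmHg.
station C: 102255 Pa = 766.98 mmHg.
Spread: 774.36 − 762.80 = 12 mmHg.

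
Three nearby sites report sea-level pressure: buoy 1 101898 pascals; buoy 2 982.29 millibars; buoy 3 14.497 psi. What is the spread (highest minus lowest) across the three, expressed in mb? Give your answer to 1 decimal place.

buoy 1: 101898 Pa = 1018.980 mb.
buoy 3: 14.497 psi = 999.533 mb.
Spread: 1018.980 − 982.290 = 36.7 mb.

36.7 mb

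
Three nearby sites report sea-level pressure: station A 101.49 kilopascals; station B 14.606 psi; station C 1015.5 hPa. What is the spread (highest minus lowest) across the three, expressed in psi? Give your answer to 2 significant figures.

station A: 101.49 kPa = 14.7199 psi.
station C: 1015.5 hPa = 14.7286 psi.
Spread: 14.7286 − 14.6060 = 0.12 psi.

0.12 psi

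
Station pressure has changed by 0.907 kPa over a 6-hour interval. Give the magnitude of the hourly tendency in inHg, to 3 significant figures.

0.907 kPa / 6 h × 0.2953 inHg/kPa = 0.0446 inHg/h.

0.0446 inHg per hour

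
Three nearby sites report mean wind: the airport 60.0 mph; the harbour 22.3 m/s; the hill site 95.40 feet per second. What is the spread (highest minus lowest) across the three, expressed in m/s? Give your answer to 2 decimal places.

the airport: 60.0 mph = 26.8224 m/s.
the hill site: 95.40 ft/s = 29.0779 m/s.
Spread: 29.0779 − 22.3000 = 6.78 m/s.

6.78 m/s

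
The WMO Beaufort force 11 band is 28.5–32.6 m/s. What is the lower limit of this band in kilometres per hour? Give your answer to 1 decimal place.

28.5–32.6 m/s × 3.6 = 102.6–117.4 km/h.

102.6 km/h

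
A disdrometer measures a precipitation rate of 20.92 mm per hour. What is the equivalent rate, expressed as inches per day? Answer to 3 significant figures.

19.8 in/day

20.92 mm/hour × 0.0393701 in/mm × 24 hour/day = 19.8 in/day.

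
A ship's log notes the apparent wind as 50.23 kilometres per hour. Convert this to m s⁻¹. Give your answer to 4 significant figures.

1 km/h = 0.277778 m/s, so 50.23 × 0.277778 = 13.95 m/s.

13.95 m/s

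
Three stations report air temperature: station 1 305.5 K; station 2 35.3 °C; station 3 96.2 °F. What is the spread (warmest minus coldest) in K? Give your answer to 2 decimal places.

station 1: 305.5 K = 32.350 °C.
station 3: 96.2 °F = 35.667 °C.
Spread: 35.667 − 32.350 = 3.317 °C.

3.32 K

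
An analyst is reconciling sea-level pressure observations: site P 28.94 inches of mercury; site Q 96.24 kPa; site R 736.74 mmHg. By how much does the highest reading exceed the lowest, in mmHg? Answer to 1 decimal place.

14.9 mmHg

site P: 28.94 inHg = 735.076 mmHg.
site Q: 96.24 kPa = 721.859 mmHg.
Spread: 736.740 − 721.859 = 14.9 mmHg.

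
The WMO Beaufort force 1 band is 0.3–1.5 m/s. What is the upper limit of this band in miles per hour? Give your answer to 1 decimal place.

0.3–1.5 m/s × 2.237 = 0.7–3.4 mph.

3.4 mph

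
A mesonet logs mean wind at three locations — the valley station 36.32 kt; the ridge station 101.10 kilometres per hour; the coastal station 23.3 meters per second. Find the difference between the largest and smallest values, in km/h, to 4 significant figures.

33.84 km/h

the valley station: 36.32 kt = 67.2646 km/h.
the coastal station: 23.3 m/s = 83.8800 km/h.
Spread: 101.1000 − 67.2646 = 33.84 km/h.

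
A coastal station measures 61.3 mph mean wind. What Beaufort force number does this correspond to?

Beaufort force 10

61.3 mph = 27.4 m/s, which is Beaufort 10 (storm, 24.5–28.4 m/s).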